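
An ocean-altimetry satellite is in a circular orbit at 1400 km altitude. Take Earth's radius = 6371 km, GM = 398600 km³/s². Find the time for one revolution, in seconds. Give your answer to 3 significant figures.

6820 seconds

Semi-major axis a = 6371 + 1400 = 7771 km. Period T = 2π√(a³/μ) = 2π√(7771³/398600) = 6817.5 s = 113.63 min.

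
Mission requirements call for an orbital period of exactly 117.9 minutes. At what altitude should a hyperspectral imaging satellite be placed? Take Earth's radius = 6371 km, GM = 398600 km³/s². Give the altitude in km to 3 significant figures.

T = 117.9 min = 7074.0 s.
From T = 2π√(a³/μ): a = (μ T²/4π²)^(1/3) = (398600 × 7074.0² / 4π²)^(1/3) = 7965 km.
Altitude h = a − R = 7965 − 6371 = 1594 km.

1590 km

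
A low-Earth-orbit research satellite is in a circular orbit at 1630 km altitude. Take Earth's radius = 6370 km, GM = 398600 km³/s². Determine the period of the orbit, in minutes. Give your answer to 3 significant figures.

119 min

Semi-major axis a = 6370 + 1630 = 8000 km. Period T = 2π√(a³/μ) = 2π√(8000³/398600) = 7121.1 s = 118.68 min.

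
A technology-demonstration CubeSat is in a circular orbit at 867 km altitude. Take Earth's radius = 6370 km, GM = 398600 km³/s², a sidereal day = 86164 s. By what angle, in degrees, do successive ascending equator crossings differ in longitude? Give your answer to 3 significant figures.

Semi-major axis a = 6370 + 867 = 7237 km. Period T = 2π√(a³/μ) = 2π√(7237³/398600) = 6127.0 s = 102.12 min.
During one orbit Earth rotates (6127.0 / 86164) × 360° = 25.60°.

25.6°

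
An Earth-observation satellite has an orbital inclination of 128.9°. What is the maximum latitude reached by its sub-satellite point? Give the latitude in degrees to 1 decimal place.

Retrograde orbit: the ground track reaches ±(180° − i) = ±(180 − 128.9) = ±51.1°.

51.1°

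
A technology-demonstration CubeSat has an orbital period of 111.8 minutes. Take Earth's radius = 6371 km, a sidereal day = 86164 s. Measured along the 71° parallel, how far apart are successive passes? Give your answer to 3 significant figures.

T = 111.8 min = 6708.0 s.
Node shift per orbit = (6708.0/86164) × 360° = 28.03°.
Equatorial spacing = 28.03 × 111.2 km/° = 3116 km.
At 71° latitude, spacing = 3116 × cos(71°) = 1015 km.

1010 km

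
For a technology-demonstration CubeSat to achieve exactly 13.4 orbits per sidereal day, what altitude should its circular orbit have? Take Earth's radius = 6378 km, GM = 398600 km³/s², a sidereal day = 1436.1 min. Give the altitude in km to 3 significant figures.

Required period T = 86166 / 13.4 = 6430.3 s.
From T = 2π√(a³/μ): a = (μ T²/4π²)^(1/3) = (398600 × 6430.3² / 4π²)^(1/3) = 7474 km.
Altitude h = a − R = 7474 − 6378 = 1096 km.

1100 km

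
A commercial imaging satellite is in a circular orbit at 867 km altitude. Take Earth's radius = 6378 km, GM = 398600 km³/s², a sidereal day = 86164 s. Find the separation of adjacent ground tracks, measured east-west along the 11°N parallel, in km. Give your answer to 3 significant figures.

Semi-major axis a = 6378 + 867 = 7245 km. Period T = 2π√(a³/μ) = 2π√(7245³/398600) = 6137.2 s = 102.29 min.
Node shift per orbit = (6137.2/86164) × 360° = 25.64°.
Equatorial spacing = 25.64 × 111.3 km/° = 2854 km.
At 11° latitude, spacing = 2854 × cos(11°) = 2802 km.

2800 km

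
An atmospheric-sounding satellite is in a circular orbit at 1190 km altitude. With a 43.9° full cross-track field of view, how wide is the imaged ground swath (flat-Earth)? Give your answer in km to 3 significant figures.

959 km

Half-angle = 43.9°/2 = 21.95°.
Swath width ≈ 2h·tan(θ/2) = 2 × 1190 × tan(21.95°) = 959.2 km.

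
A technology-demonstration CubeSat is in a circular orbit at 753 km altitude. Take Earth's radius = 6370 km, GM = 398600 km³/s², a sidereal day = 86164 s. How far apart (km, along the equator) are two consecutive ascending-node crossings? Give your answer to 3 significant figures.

2780 km

Semi-major axis a = 6370 + 753 = 7123 km. Period T = 2π√(a³/μ) = 2π√(7123³/398600) = 5982.8 s = 99.71 min.
During one orbit Earth rotates (5982.8 / 86164) × 360° = 25.00°.
At the equator that is 25.00° × (2π·6370/360) km/° = 25.00 × 111.2 = 2779 km.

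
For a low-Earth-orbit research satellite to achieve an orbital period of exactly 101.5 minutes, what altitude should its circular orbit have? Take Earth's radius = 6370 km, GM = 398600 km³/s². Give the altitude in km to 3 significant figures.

T = 101.5 min = 6090.0 s.
From T = 2π√(a³/μ): a = (μ T²/4π²)^(1/3) = (398600 × 6090.0² / 4π²)^(1/3) = 7208 km.
Altitude h = a − R = 7208 − 6370 = 838 km.

838 km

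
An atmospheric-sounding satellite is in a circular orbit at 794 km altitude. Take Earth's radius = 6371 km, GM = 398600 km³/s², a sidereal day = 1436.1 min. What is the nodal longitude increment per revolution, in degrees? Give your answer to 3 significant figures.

25.2°

Semi-major axis a = 6371 + 794 = 7165 km. Period T = 2π√(a³/μ) = 2π√(7165³/398600) = 6035.8 s = 100.60 min.
During one orbit Earth rotates (6035.8 / 86166) × 360° = 25.22°.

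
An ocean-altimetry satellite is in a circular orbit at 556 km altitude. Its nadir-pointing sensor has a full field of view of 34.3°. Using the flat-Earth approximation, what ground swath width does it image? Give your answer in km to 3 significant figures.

Half-angle = 34.3°/2 = 17.15°.
Swath width ≈ 2h·tan(θ/2) = 2 × 556 × tan(17.15°) = 343.2 km.

343 km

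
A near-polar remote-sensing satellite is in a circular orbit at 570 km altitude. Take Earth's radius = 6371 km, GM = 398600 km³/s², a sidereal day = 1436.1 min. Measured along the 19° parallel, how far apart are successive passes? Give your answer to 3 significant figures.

Semi-major axis a = 6371 + 570 = 6941 km. Period T = 2π√(a³/μ) = 2π√(6941³/398600) = 5755.0 s = 95.92 min.
Node shift per orbit = (5755.0/86166) × 360° = 24.04°.
Equatorial spacing = 24.04 × 111.2 km/° = 2674 km.
At 19° latitude, spacing = 2674 × cos(19°) = 2528 km.

2530 km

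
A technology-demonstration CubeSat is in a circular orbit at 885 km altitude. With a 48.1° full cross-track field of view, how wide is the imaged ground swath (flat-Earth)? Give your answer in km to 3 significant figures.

Half-angle = 48.1°/2 = 24.05°.
Swath width ≈ 2h·tan(θ/2) = 2 × 885 × tan(24.05°) = 789.9 km.

790 km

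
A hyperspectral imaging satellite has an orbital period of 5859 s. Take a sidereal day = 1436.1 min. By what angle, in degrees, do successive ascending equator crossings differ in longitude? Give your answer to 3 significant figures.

24.5°

During one orbit Earth rotates (5859.0 / 86166) × 360° = 24.48°.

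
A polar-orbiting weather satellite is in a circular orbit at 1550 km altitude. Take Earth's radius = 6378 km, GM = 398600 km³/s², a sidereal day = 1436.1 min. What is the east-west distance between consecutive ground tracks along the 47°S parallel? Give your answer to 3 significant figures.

2230 km

Semi-major axis a = 6378 + 1550 = 7928 km. Period T = 2π√(a³/μ) = 2π√(7928³/398600) = 7025.2 s = 117.09 min.
Node shift per orbit = (7025.2/86166) × 360° = 29.35°.
Equatorial spacing = 29.35 × 111.3 km/° = 3267 km.
At 47° latitude, spacing = 3267 × cos(47°) = 2228 km.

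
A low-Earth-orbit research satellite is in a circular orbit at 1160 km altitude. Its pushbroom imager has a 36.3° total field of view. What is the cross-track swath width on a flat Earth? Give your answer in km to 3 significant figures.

761 km

Half-angle = 36.3°/2 = 18.15°.
Swath width ≈ 2h·tan(θ/2) = 2 × 1160 × tan(18.15°) = 760.5 km.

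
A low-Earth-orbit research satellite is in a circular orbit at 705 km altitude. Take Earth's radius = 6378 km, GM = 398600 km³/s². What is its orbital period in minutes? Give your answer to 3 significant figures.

98.9 min

Semi-major axis a = 6378 + 705 = 7083 km. Period T = 2π√(a³/μ) = 2π√(7083³/398600) = 5932.5 s = 98.87 min.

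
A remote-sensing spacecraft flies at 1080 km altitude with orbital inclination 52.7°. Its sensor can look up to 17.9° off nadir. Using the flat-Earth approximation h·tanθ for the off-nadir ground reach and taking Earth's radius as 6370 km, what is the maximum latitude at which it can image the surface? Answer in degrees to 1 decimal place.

55.8°

For a prograde orbit the ground track reaches latitude ±i = ±52.7°.
Sensor half-swath on the ground ≈ 1080·tan(17.9°) = 349 km = 3.14° of latitude.
Maximum observable latitude ≈ 52.7 + 3.14 = 55.8°.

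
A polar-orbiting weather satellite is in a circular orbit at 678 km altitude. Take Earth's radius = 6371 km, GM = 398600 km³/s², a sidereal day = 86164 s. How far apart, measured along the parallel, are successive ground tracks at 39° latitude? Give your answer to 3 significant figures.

2130 km

Semi-major axis a = 6371 + 678 = 7049 km. Period T = 2π√(a³/μ) = 2π√(7049³/398600) = 5889.8 s = 98.16 min.
Node shift per orbit = (5889.8/86164) × 360° = 24.61°.
Equatorial spacing = 24.61 × 111.2 km/° = 2736 km.
At 39° latitude, spacing = 2736 × cos(39°) = 2127 km.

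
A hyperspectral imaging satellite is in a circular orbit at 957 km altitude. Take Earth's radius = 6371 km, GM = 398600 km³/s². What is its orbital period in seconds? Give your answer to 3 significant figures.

6240 seconds

Semi-major axis a = 6371 + 957 = 7328 km. Period T = 2π√(a³/μ) = 2π√(7328³/398600) = 6242.9 s = 104.05 min.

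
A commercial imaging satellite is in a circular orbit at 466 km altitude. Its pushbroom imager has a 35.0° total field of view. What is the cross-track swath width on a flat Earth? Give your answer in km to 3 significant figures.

294 km

Half-angle = 35.0°/2 = 17.5°.
Swath width ≈ 2h·tan(θ/2) = 2 × 466 × tan(17.5°) = 293.9 km.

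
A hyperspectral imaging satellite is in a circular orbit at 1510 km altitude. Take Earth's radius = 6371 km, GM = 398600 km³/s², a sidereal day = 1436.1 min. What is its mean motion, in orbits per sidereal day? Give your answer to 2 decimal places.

Semi-major axis a = 6371 + 1510 = 7881 km. Period T = 2π√(a³/μ) = 2π√(7881³/398600) = 6962.8 s = 116.05 min.
Orbits per sidereal day = 86166 / 6962.8 = 12.375.

12.38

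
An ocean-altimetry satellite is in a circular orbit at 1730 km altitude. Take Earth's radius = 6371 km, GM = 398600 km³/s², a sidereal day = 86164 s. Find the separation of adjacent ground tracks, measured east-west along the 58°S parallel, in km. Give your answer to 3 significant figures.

Semi-major axis a = 6371 + 1730 = 8101 km. Period T = 2π√(a³/μ) = 2π√(8101³/398600) = 7256.4 s = 120.94 min.
Node shift per orbit = (7256.4/86164) × 360° = 30.32°.
Equatorial spacing = 30.32 × 111.2 km/° = 3371 km.
At 58° latitude, spacing = 3371 × cos(58°) = 1786 km.

1790 km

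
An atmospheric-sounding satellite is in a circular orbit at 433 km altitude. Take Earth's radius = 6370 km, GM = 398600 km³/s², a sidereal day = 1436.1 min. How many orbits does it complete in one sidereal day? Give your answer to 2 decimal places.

Semi-major axis a = 6370 + 433 = 6803 km. Period T = 2π√(a³/μ) = 2π√(6803³/398600) = 5584.2 s = 93.07 min.
Orbits per sidereal day = 86166 / 5584.2 = 15.430.

15.43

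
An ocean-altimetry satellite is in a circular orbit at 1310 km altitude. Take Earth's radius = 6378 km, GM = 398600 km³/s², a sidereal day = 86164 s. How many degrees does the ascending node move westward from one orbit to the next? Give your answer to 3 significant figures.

Semi-major axis a = 6378 + 1310 = 7688 km. Period T = 2π√(a³/μ) = 2π√(7688³/398600) = 6708.6 s = 111.81 min.
During one orbit Earth rotates (6708.6 / 86164) × 360° = 28.03°.

28.0°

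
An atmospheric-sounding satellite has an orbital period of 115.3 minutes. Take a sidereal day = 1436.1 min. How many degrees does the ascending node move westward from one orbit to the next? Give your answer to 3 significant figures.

28.9°

T = 115.3 min = 6918.0 s.
During one orbit Earth rotates (6918.0 / 86166) × 360° = 28.90°.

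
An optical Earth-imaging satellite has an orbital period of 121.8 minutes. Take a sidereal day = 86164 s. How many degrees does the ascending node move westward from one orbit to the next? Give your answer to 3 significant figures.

30.5°

T = 121.8 min = 7308.0 s.
During one orbit Earth rotates (7308.0 / 86164) × 360° = 30.53°.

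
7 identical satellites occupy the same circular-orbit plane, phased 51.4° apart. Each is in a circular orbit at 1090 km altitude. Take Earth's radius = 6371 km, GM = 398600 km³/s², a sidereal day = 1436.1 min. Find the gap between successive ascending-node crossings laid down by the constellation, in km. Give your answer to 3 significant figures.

Semi-major axis a = 6371 + 1090 = 7461 km. Period T = 2π√(a³/μ) = 2π√(7461³/398600) = 6413.7 s = 106.89 min.
Single-satellite node shift = (6413.7/86166) × 360° = 26.80°.
With 7 satellites evenly phased, successive equator crossings are 26.80/7 = 3.828° apart.
That is 3.828 × 111.2 = 426 km at the equator.

426 km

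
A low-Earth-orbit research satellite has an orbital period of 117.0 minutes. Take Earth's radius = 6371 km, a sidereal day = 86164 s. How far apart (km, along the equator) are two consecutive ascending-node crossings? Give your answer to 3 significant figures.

3260 km

T = 117.0 min = 7020.0 s.
During one orbit Earth rotates (7020.0 / 86164) × 360° = 29.33°.
At the equator that is 29.33° × (2π·6371/360) km/° = 29.33 × 111.2 = 3261 km.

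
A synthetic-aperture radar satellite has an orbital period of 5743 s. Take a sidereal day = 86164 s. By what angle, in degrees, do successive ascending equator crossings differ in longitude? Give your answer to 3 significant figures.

During one orbit Earth rotates (5743.0 / 86164) × 360° = 23.99°.

24.0°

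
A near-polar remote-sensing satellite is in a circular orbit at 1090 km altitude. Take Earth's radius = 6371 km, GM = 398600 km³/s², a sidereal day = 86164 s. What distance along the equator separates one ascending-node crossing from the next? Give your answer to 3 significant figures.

Semi-major axis a = 6371 + 1090 = 7461 km. Period T = 2π√(a³/μ) = 2π√(7461³/398600) = 6413.7 s = 106.89 min.
During one orbit Earth rotates (6413.7 / 86164) × 360° = 26.80°.
At the equator that is 26.80° × (2π·6371/360) km/° = 26.80 × 111.2 = 2980 km.

2980 km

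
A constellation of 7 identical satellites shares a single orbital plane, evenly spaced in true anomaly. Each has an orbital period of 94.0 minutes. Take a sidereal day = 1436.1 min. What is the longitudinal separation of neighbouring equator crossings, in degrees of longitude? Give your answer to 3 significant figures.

3.37°

T = 94.0 min = 5640.0 s.
Single-satellite node shift = (5640.0/86166) × 360° = 23.56°.
With 7 satellites evenly phased, successive equator crossings are 23.56/7 = 3.366° apart.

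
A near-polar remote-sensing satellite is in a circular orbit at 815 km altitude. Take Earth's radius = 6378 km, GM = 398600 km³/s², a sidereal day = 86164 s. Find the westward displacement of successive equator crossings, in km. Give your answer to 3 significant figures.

2820 km

Semi-major axis a = 6378 + 815 = 7193 km. Period T = 2π√(a³/μ) = 2π√(7193³/398600) = 6071.2 s = 101.19 min.
During one orbit Earth rotates (6071.2 / 86164) × 360° = 25.37°.
At the equator that is 25.37° × (2π·6378/360) km/° = 25.37 × 111.3 = 2824 km.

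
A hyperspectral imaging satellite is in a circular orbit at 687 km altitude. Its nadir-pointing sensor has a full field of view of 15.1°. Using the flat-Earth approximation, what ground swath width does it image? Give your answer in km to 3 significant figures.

Half-angle = 15.1°/2 = 7.55°.
Swath width ≈ 2h·tan(θ/2) = 2 × 687 × tan(7.55°) = 182.1 km.

182 km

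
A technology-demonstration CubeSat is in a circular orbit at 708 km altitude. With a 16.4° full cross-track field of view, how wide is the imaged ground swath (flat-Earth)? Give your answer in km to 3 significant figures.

204 km

Half-angle = 16.4°/2 = 8.2°.
Swath width ≈ 2h·tan(θ/2) = 2 × 708 × tan(8.2°) = 204.0 km.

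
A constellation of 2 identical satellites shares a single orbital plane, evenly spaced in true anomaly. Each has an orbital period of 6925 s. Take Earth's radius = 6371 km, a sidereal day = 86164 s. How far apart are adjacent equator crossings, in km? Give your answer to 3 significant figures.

1610 km

Single-satellite node shift = (6925.0/86164) × 360° = 28.93°.
With 2 satellites evenly phased, successive equator crossings are 28.93/2 = 14.467° apart.
That is 14.467 × 111.2 = 1609 km at the equator.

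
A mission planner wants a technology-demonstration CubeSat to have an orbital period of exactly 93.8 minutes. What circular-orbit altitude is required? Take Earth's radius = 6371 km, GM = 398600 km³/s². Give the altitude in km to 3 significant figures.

T = 93.8 min = 5628.0 s.
From T = 2π√(a³/μ): a = (μ T²/4π²)^(1/3) = (398600 × 5628.0² / 4π²)^(1/3) = 6839 km.
Altitude h = a − R = 6839 − 6371 = 468 km.

468 km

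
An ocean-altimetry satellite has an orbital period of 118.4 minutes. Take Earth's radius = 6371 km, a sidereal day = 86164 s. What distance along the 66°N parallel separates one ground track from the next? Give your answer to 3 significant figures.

T = 118.4 min = 7104.0 s.
Node shift per orbit = (7104.0/86164) × 360° = 29.68°.
Equatorial spacing = 29.68 × 111.2 km/° = 3300 km.
At 66° latitude, spacing = 3300 × cos(66°) = 1342 km.

1340 km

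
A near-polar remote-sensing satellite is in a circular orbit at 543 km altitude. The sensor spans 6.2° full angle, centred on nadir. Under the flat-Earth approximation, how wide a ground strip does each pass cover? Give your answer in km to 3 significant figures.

58.8 km

Half-angle = 6.2°/2 = 3.1°.
Swath width ≈ 2h·tan(θ/2) = 2 × 543 × tan(3.1°) = 58.8 km.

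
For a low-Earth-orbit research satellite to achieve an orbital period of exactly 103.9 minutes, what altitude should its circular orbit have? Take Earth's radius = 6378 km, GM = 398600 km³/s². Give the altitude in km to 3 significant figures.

T = 103.9 min = 6234.0 s.
From T = 2π√(a³/μ): a = (μ T²/4π²)^(1/3) = (398600 × 6234.0² / 4π²)^(1/3) = 7321 km.
Altitude h = a − R = 7321 − 6378 = 943 km.

943 km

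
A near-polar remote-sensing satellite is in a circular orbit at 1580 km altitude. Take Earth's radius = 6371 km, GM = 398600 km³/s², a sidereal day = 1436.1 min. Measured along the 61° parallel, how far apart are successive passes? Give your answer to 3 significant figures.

Semi-major axis a = 6371 + 1580 = 7951 km. Period T = 2π√(a³/μ) = 2π√(7951³/398600) = 7055.8 s = 117.60 min.
Node shift per orbit = (7055.8/86166) × 360° = 29.48°.
Equatorial spacing = 29.48 × 111.2 km/° = 3278 km.
At 61° latitude, spacing = 3278 × cos(61°) = 1589 km.

1590 km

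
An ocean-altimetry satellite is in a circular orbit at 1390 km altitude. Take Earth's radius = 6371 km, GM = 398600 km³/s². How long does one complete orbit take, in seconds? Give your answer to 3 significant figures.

6800 seconds

Semi-major axis a = 6371 + 1390 = 7761 km. Period T = 2π√(a³/μ) = 2π√(7761³/398600) = 6804.4 s = 113.41 min.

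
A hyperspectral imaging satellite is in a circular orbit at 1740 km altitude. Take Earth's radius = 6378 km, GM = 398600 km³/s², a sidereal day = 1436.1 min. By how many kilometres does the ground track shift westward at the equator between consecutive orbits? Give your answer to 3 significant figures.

3390 km

Semi-major axis a = 6378 + 1740 = 8118 km. Period T = 2π√(a³/μ) = 2π√(8118³/398600) = 7279.2 s = 121.32 min.
During one orbit Earth rotates (7279.2 / 86166) × 360° = 30.41°.
At the equator that is 30.41° × (2π·6378/360) km/° = 30.41 × 111.3 = 3385 km.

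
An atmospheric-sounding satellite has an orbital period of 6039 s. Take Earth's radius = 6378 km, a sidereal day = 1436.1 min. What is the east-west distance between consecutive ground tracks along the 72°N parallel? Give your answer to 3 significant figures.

Node shift per orbit = (6039.0/86166) × 360° = 25.23°.
Equatorial spacing = 25.23 × 111.3 km/° = 2809 km.
At 72° latitude, spacing = 2809 × cos(72°) = 868 km.

868 km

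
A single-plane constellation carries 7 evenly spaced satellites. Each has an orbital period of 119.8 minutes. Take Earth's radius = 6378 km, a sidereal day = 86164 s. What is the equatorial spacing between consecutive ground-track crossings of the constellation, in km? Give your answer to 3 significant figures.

478 km

T = 119.8 min = 7188.0 s.
Single-satellite node shift = (7188.0/86164) × 360° = 30.03°.
With 7 satellites evenly phased, successive equator crossings are 30.03/7 = 4.290° apart.
That is 4.290 × 111.3 = 478 km at the equator.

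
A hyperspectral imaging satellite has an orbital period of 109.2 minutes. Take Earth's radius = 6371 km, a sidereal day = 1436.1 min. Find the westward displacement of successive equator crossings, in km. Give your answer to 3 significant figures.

3040 km

T = 109.2 min = 6552.0 s.
During one orbit Earth rotates (6552.0 / 86166) × 360° = 27.37°.
At the equator that is 27.37° × (2π·6371/360) km/° = 27.37 × 111.2 = 3044 km.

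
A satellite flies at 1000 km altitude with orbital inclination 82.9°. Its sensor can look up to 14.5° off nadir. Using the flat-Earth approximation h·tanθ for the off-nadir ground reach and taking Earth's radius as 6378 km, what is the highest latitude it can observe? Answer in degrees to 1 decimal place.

For a prograde orbit the ground track reaches latitude ±i = ±82.9°.
Sensor half-swath on the ground ≈ 1000·tan(14.5°) = 259 km = 2.32° of latitude.
Maximum observable latitude ≈ 82.9 + 2.32 = 85.2°.

85.2°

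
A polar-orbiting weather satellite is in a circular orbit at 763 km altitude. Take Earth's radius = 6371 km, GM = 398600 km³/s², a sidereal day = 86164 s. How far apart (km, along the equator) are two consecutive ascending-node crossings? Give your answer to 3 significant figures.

Semi-major axis a = 6371 + 763 = 7134 km. Period T = 2π√(a³/μ) = 2π√(7134³/398600) = 5996.7 s = 99.94 min.
During one orbit Earth rotates (5996.7 / 86164) × 360° = 25.05°.
At the equator that is 25.05° × (2π·6371/360) km/° = 25.05 × 111.2 = 2786 km.

2790 km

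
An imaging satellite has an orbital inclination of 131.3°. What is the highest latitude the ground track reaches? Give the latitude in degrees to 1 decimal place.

Retrograde orbit: the ground track reaches ±(180° − i) = ±(180 − 131.3) = ±48.7°.

48.7°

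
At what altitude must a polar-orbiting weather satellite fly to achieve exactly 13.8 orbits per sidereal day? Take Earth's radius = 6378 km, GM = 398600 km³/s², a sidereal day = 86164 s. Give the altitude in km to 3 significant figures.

951 km

Required period T = 86164 / 13.8 = 6243.8 s.
From T = 2π√(a³/μ): a = (μ T²/4π²)^(1/3) = (398600 × 6243.8² / 4π²)^(1/3) = 7329 km.
Altitude h = a − R = 7329 − 6378 = 951 km.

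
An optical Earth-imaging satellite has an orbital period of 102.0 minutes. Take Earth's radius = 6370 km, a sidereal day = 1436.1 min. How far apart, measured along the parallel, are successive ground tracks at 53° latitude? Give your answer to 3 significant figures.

T = 102.0 min = 6120.0 s.
Node shift per orbit = (6120.0/86166) × 360° = 25.57°.
Equatorial spacing = 25.57 × 111.2 km/° = 2843 km.
At 53° latitude, spacing = 2843 × cos(53°) = 1711 km.

1710 km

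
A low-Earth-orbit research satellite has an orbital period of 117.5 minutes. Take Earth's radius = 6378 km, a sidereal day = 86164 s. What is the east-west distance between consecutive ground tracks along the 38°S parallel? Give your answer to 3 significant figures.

2580 km

T = 117.5 min = 7050.0 s.
Node shift per orbit = (7050.0/86164) × 360° = 29.46°.
Equatorial spacing = 29.46 × 111.3 km/° = 3279 km.
At 38° latitude, spacing = 3279 × cos(38°) = 2584 km.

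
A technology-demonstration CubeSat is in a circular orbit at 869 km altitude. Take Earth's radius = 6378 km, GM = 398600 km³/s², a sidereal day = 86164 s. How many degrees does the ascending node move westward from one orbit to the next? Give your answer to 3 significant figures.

Semi-major axis a = 6378 + 869 = 7247 km. Period T = 2π√(a³/μ) = 2π√(7247³/398600) = 6139.7 s = 102.33 min.
During one orbit Earth rotates (6139.7 / 86164) × 360° = 25.65°.

25.7°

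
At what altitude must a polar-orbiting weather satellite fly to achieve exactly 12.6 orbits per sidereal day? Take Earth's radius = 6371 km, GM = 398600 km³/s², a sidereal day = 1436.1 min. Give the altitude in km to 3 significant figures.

1420 km

Required period T = 86166 / 12.6 = 6838.6 s.
From T = 2π√(a³/μ): a = (μ T²/4π²)^(1/3) = (398600 × 6838.6² / 4π²)^(1/3) = 7787 km.
Altitude h = a − R = 7787 − 6371 = 1416 km.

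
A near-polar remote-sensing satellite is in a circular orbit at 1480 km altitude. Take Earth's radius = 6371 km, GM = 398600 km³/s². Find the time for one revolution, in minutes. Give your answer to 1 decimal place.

115.4 min

Semi-major axis a = 6371 + 1480 = 7851 km. Period T = 2π√(a³/μ) = 2π√(7851³/398600) = 6923.1 s = 115.38 min.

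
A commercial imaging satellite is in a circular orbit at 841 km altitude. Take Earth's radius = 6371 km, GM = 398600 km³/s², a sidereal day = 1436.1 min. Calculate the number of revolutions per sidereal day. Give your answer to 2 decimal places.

Semi-major axis a = 6371 + 841 = 7212 km. Period T = 2π√(a³/μ) = 2π√(7212³/398600) = 6095.3 s = 101.59 min.
Orbits per sidereal day = 86166 / 6095.3 = 14.136.

14.14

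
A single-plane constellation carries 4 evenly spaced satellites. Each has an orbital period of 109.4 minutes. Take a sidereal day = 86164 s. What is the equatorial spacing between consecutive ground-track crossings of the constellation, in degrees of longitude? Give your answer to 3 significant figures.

6.86°

T = 109.4 min = 6564.0 s.
Single-satellite node shift = (6564.0/86164) × 360° = 27.42°.
With 4 satellites evenly phased, successive equator crossings are 27.42/4 = 6.856° apart.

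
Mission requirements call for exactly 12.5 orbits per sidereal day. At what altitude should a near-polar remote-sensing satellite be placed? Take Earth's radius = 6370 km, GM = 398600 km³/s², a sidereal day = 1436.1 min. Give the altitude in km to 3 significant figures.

Required period T = 86166 / 12.5 = 6893.3 s.
From T = 2π√(a³/μ): a = (μ T²/4π²)^(1/3) = (398600 × 6893.3² / 4π²)^(1/3) = 7828 km.
Altitude h = a − R = 7828 − 6370 = 1458 km.

1460 km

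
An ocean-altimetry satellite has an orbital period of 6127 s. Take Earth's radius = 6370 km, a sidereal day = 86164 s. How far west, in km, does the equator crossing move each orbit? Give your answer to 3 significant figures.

2850 km

During one orbit Earth rotates (6127.0 / 86164) × 360° = 25.60°.
At the equator that is 25.60° × (2π·6370/360) km/° = 25.60 × 111.2 = 2846 km.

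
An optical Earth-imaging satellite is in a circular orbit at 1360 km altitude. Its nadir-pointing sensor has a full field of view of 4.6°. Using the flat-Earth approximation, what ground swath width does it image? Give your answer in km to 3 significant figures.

109 km

Half-angle = 4.6°/2 = 2.3°.
Swath width ≈ 2h·tan(θ/2) = 2 × 1360 × tan(2.3°) = 109.2 km.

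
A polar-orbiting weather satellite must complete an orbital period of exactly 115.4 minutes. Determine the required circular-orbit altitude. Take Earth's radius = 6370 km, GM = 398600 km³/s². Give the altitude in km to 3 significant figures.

1480 km

T = 115.4 min = 6924.0 s.
From T = 2π√(a³/μ): a = (μ T²/4π²)^(1/3) = (398600 × 6924.0² / 4π²)^(1/3) = 7852 km.
Altitude h = a − R = 7852 − 6370 = 1482 km.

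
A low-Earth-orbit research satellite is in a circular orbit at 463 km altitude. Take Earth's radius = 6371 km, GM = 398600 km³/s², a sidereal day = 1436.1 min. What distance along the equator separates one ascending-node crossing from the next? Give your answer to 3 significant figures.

Semi-major axis a = 6371 + 463 = 6834 km. Period T = 2π√(a³/μ) = 2π√(6834³/398600) = 5622.4 s = 93.71 min.
During one orbit Earth rotates (5622.4 / 86166) × 360° = 23.49°.
At the equator that is 23.49° × (2π·6371/360) km/° = 23.49 × 111.2 = 2612 km.

2610 km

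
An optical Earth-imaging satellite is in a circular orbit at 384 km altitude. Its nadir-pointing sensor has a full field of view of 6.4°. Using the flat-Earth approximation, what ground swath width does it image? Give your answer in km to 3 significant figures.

42.9 km

Half-angle = 6.4°/2 = 3.2°.
Swath width ≈ 2h·tan(θ/2) = 2 × 384 × tan(3.2°) = 42.9 km.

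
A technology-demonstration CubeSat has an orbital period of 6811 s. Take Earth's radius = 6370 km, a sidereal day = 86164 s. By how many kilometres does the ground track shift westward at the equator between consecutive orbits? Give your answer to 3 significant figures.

During one orbit Earth rotates (6811.0 / 86164) × 360° = 28.46°.
At the equator that is 28.46° × (2π·6370/360) km/° = 28.46 × 111.2 = 3164 km.

3160 km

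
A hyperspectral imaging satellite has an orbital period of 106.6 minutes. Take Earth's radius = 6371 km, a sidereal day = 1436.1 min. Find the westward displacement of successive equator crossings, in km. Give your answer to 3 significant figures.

2970 km

T = 106.6 min = 6396.0 s.
During one orbit Earth rotates (6396.0 / 86166) × 360° = 26.72°.
At the equator that is 26.72° × (2π·6371/360) km/° = 26.72 × 111.2 = 2971 km.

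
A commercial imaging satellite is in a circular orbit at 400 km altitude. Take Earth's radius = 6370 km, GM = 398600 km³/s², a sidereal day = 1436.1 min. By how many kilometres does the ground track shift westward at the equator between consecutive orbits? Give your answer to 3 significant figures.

Semi-major axis a = 6370 + 400 = 6770 km. Period T = 2π√(a³/μ) = 2π√(6770³/398600) = 5543.6 s = 92.39 min.
During one orbit Earth rotates (5543.6 / 86166) × 360° = 23.16°.
At the equator that is 23.16° × (2π·6370/360) km/° = 23.16 × 111.2 = 2575 km.

2580 km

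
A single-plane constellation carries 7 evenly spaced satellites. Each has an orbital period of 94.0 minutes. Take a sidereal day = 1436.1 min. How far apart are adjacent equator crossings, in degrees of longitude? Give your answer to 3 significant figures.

3.37°

T = 94.0 min = 5640.0 s.
Single-satellite node shift = (5640.0/86166) × 360° = 23.56°.
With 7 satellites evenly phased, successive equator crossings are 23.56/7 = 3.366° apart.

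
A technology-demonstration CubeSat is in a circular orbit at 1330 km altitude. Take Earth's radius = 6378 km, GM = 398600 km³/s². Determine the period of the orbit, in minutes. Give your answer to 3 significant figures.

112 min

Semi-major axis a = 6378 + 1330 = 7708 km. Period T = 2π√(a³/μ) = 2π√(7708³/398600) = 6734.8 s = 112.25 min.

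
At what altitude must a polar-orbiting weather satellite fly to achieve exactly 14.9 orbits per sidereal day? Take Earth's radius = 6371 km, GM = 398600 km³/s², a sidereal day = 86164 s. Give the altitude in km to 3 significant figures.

Required period T = 86164 / 14.9 = 5782.8 s.
From T = 2π√(a³/μ): a = (μ T²/4π²)^(1/3) = (398600 × 5782.8² / 4π²)^(1/3) = 6963 km.
Altitude h = a − R = 6963 − 6371 = 592 km.

592 km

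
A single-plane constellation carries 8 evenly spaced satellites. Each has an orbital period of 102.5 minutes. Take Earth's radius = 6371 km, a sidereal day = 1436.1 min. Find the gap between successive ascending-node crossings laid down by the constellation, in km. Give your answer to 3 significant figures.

357 km

T = 102.5 min = 6150.0 s.
Single-satellite node shift = (6150.0/86166) × 360° = 25.69°.
With 8 satellites evenly phased, successive equator crossings are 25.69/8 = 3.212° apart.
That is 3.212 × 111.2 = 357 km at the equator.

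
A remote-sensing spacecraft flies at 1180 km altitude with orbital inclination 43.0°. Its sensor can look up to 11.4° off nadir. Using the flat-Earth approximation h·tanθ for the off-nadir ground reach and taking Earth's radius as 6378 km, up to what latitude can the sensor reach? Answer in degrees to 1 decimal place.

45.1°

For a prograde orbit the ground track reaches latitude ±i = ±43.0°.
Sensor half-swath on the ground ≈ 1180·tan(11.4°) = 238 km = 2.14° of latitude.
Maximum observable latitude ≈ 43.0 + 2.14 = 45.1°.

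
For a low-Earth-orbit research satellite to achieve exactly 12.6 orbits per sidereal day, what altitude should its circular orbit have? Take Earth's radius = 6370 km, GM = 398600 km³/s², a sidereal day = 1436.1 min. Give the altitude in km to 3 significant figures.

1420 km

Required period T = 86166 / 12.6 = 6838.6 s.
From T = 2π√(a³/μ): a = (μ T²/4π²)^(1/3) = (398600 × 6838.6² / 4π²)^(1/3) = 7787 km.
Altitude h = a − R = 7787 − 6370 = 1417 km.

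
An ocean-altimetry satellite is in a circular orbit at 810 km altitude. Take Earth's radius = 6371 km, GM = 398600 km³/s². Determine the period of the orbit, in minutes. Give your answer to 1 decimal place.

Semi-major axis a = 6371 + 810 = 7181 km. Period T = 2π√(a³/μ) = 2π√(7181³/398600) = 6056.0 s = 100.93 min.

100.9 min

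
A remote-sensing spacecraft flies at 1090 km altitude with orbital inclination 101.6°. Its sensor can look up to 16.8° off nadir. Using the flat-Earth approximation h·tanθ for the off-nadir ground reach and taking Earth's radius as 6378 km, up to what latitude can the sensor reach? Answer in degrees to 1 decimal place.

81.4°

Retrograde orbit: the ground track reaches ±(180° − i) = ±(180 − 101.6) = ±78.4°.
Sensor half-swath on the ground ≈ 1090·tan(16.8°) = 329 km = 2.96° of latitude.
Maximum observable latitude ≈ 78.4 + 2.96 = 81.4°.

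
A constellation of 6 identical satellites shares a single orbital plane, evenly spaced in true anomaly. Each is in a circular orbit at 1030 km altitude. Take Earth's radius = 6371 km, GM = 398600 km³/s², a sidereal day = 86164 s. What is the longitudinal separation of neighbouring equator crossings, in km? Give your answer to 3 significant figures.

491 km

Semi-major axis a = 6371 + 1030 = 7401 km. Period T = 2π√(a³/μ) = 2π√(7401³/398600) = 6336.5 s = 105.61 min.
Single-satellite node shift = (6336.5/86164) × 360° = 26.47°.
With 6 satellites evenly phased, successive equator crossings are 26.47/6 = 4.412° apart.
That is 4.412 × 111.2 = 491 km at the equator.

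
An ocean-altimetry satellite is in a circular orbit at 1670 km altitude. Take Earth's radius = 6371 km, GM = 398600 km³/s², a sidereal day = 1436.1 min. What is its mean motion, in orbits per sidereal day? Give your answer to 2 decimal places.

12.01

Semi-major axis a = 6371 + 1670 = 8041 km. Period T = 2π√(a³/μ) = 2π√(8041³/398600) = 7175.9 s = 119.60 min.
Orbits per sidereal day = 86166 / 7175.9 = 12.008.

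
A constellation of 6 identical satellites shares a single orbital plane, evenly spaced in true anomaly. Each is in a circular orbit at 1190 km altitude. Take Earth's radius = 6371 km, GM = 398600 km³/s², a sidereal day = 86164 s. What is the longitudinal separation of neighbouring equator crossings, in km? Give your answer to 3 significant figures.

Semi-major axis a = 6371 + 1190 = 7561 km. Period T = 2π√(a³/μ) = 2π√(7561³/398600) = 6543.0 s = 109.05 min.
Single-satellite node shift = (6543.0/86164) × 360° = 27.34°.
With 6 satellites evenly phased, successive equator crossings are 27.34/6 = 4.556° apart.
That is 4.556 × 111.2 = 507 km at the equator.

507 km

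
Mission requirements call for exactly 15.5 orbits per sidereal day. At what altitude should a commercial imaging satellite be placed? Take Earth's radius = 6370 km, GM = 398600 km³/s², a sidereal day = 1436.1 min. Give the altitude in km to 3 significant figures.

Required period T = 86166 / 15.5 = 5559.1 s.
From T = 2π√(a³/μ): a = (μ T²/4π²)^(1/3) = (398600 × 5559.1² / 4π²)^(1/3) = 6783 km.
Altitude h = a − R = 6783 − 6370 = 413 km.

413 km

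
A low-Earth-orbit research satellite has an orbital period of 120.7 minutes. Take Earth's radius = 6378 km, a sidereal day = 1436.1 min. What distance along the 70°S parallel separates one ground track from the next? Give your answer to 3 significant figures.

1150 km

T = 120.7 min = 7242.0 s.
Node shift per orbit = (7242.0/86166) × 360° = 30.26°.
Equatorial spacing = 30.26 × 111.3 km/° = 3368 km.
At 70° latitude, spacing = 3368 × cos(70°) = 1152 km.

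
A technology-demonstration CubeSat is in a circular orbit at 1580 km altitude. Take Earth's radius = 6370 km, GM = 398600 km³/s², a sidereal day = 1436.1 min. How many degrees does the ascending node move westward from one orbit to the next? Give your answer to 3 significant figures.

29.5°

Semi-major axis a = 6370 + 1580 = 7950 km. Period T = 2π√(a³/μ) = 2π√(7950³/398600) = 7054.4 s = 117.57 min.
During one orbit Earth rotates (7054.4 / 86166) × 360° = 29.47°.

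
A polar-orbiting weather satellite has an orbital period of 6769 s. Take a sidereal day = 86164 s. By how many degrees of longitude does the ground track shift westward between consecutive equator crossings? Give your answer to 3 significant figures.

28.3°

During one orbit Earth rotates (6769.0 / 86164) × 360° = 28.28°.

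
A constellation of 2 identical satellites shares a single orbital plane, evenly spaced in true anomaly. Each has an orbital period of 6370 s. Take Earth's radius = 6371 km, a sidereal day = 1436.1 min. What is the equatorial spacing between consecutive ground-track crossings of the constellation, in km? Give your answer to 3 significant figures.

1480 km

Single-satellite node shift = (6370.0/86166) × 360° = 26.61°.
With 2 satellites evenly phased, successive equator crossings are 26.61/2 = 13.307° apart.
That is 13.307 × 111.2 = 1480 km at the equator.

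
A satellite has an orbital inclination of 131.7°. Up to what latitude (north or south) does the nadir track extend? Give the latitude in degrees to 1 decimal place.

Retrograde orbit: the ground track reaches ±(180° − i) = ±(180 − 131.7) = ±48.3°.

48.3°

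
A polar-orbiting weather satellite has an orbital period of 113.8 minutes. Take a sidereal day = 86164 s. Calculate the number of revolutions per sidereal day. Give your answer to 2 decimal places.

T = 113.8 min = 6828.0 s.
Orbits per sidereal day = 86164 / 6828.0 = 12.619.

12.62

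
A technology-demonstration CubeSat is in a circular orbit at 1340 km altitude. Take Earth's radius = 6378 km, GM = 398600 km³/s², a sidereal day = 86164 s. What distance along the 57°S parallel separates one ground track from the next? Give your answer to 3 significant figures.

1710 km

Semi-major axis a = 6378 + 1340 = 7718 km. Period T = 2π√(a³/μ) = 2π√(7718³/398600) = 6747.9 s = 112.46 min.
Node shift per orbit = (6747.9/86164) × 360° = 28.19°.
Equatorial spacing = 28.19 × 111.3 km/° = 3138 km.
At 57° latitude, spacing = 3138 × cos(57°) = 1709 km.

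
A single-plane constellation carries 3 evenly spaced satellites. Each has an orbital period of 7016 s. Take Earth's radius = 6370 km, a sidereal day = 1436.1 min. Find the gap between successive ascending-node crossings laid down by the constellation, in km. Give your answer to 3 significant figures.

1090 km

Single-satellite node shift = (7016.0/86166) × 360° = 29.31°.
With 3 satellites evenly phased, successive equator crossings are 29.31/3 = 9.771° apart.
That is 9.771 × 111.2 = 1086 km at the equator.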